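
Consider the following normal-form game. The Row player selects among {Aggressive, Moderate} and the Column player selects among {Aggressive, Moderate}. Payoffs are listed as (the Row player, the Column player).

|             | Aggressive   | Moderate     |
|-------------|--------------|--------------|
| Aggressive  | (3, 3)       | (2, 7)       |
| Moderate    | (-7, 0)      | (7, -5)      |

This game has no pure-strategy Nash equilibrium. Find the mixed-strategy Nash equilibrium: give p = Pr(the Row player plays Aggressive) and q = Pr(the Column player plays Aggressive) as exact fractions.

p = 5/9, q = 1/3

Each player's mixing probability is pinned down by making the *other* player indifferent.
The Column player indifferent between Aggressive and Moderate: p·3 + (1−p)·0 = p·7 + (1−p)·(-5) ⟹ 0 + 3p = (-5) + 12p ⟹ p = 5/9.
The Row player indifferent between Aggressive and Moderate: q·3 + (1−q)·2 = q·(-7) + (1−q)·7 ⟹ 2 + 1q = 7 + (-14)q ⟹ q = 1/3.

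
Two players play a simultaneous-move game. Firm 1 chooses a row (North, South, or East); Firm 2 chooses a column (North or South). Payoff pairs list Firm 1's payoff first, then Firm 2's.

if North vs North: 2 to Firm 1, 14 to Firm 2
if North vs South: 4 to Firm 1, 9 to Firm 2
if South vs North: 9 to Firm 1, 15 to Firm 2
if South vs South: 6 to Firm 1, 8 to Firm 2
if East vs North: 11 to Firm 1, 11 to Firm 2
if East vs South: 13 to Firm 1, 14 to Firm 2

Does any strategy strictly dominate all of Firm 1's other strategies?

A strategy is strictly dominant if it gives Firm 1 a strictly higher payoff than every other strategy, against every choice by the opponent.
East strictly dominates: vs North: 11 > each of {2, 9}; vs South: 13 > each of {4, 6}.

East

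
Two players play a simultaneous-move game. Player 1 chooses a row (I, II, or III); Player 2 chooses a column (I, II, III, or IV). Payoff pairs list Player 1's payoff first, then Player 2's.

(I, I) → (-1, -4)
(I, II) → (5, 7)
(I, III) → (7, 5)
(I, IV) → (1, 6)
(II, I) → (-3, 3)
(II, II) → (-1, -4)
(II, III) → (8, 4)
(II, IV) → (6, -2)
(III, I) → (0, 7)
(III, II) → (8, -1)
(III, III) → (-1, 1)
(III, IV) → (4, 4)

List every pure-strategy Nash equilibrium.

A profile is a Nash equilibrium when each player is best-responding to the other.
Player 1's best responses — vs I: III (payoff 0); vs II: III (payoff 8); vs III: II (payoff 8); vs IV: II (payoff 6).
Player 2's best responses — vs I: II (payoff 7); vs II: III (payoff 4); vs III: I (payoff 7).
Mutual best responses occur at (II, III) and (III, I); at each, neither player gains by switching.

(II, III) and (III, I)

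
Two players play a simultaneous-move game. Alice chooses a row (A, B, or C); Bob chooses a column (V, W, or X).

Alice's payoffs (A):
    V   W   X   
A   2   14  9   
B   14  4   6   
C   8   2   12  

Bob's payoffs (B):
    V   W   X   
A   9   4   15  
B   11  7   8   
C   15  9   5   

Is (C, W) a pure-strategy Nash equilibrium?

Holding Bob at W: Alice gets 2 from C but could get 14 by switching to A. Alice has a profitable deviation.

No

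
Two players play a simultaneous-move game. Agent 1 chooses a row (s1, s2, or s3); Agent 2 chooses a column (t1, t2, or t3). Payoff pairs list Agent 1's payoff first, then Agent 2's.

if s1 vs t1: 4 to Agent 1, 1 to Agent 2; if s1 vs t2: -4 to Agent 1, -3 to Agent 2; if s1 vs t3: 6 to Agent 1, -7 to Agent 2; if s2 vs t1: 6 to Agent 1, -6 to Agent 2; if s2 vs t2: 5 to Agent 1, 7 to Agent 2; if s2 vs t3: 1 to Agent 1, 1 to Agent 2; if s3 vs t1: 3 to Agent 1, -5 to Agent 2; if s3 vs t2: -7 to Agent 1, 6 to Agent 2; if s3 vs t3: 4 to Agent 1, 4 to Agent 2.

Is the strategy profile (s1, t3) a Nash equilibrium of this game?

No

Holding Agent 2 at t3: Agent 1 gets 6 from s1, versus 1 from s2, 4 from s3. No profitable deviation for Agent 1.
Holding Agent 1 at s1: Agent 2 gets -7 from t3 but could get 1 by switching to t1. Agent 2 has a profitable deviation.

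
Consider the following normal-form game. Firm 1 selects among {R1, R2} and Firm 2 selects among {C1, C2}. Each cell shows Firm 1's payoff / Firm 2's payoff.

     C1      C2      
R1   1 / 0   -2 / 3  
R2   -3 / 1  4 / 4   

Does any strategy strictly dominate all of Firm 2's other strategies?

Check whether one of Firm 2's strategies beats all alternatives regardless of what the opponent does.
C2 strictly dominates: vs R1: 3 > 0; vs R2: 4 > 1.

C2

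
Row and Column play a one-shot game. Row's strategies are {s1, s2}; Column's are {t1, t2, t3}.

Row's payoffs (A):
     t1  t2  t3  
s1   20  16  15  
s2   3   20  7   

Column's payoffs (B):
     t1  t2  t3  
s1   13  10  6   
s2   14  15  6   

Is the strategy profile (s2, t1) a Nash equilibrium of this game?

Holding Column at t1: Row gets 3 from s2 but could get 20 by switching to s1. Row has a profitable deviation.

No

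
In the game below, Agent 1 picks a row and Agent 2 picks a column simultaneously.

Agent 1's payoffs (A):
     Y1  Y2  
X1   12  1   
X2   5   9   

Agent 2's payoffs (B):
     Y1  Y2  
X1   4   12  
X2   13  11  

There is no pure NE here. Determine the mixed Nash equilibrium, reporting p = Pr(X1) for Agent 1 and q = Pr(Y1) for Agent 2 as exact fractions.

In a mixed NE each player is indifferent between their pure strategies, so the opponent's mix sets the indifference.
Agent 2 indifferent between Y1 and Y2: p·4 + (1−p)·13 = p·12 + (1−p)·11 ⟹ 13 + (-9)p = 11 + 1p ⟹ p = 1/5.
Agent 1 indifferent between X1 and X2: q·12 + (1−q)·1 = q·5 + (1−q)·9 ⟹ 1 + 11q = 9 + (-4)q ⟹ q = 8/15.

p = 1/5, q = 8/15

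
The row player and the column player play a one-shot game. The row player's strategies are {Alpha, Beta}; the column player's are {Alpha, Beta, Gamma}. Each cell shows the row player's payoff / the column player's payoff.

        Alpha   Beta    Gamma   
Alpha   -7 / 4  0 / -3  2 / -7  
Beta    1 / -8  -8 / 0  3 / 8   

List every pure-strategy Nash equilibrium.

Find each player's best response to every opponent strategy; NE are the intersections.
The row player's best responses — vs Alpha: Beta (payoff 1); vs Beta: Alpha (payoff 0); vs Gamma: Beta (payoff 3).
The column player's best responses — vs Alpha: Alpha (payoff 4); vs Beta: Gamma (payoff 8).
The only mutual best response is (Beta, Gamma); neither player gains by switching there.

(Beta, Gamma)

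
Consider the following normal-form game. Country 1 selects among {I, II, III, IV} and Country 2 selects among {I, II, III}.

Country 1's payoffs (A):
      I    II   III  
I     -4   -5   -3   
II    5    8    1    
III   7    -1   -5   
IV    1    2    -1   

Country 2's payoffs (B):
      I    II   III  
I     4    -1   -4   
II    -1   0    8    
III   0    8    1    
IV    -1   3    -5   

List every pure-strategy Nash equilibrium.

(II, III)

Check mutual best responses: a cell is a NE iff neither player can gain by unilaterally deviating.
Country 1's best responses — vs I: III (payoff 7); vs II: II (payoff 8); vs III: II (payoff 1).
Country 2's best responses — vs I: I (payoff 4); vs II: III (payoff 8); vs III: II (payoff 8); vs IV: II (payoff 3).
The only mutual best response is (II, III); neither player gains by switching there.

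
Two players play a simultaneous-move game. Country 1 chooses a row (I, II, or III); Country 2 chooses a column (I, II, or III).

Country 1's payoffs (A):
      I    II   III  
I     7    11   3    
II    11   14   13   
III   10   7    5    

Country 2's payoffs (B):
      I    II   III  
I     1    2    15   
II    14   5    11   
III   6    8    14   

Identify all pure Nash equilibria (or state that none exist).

A profile is a Nash equilibrium when each player is best-responding to the other.
Country 1's best responses — vs I: II (payoff 11); vs II: II (payoff 14); vs III: II (payoff 13).
Country 2's best responses — vs I: III (payoff 15); vs II: I (payoff 14); vs III: III (payoff 14).
The only mutual best response is (II, I); neither player gains by switching there.

(II, I)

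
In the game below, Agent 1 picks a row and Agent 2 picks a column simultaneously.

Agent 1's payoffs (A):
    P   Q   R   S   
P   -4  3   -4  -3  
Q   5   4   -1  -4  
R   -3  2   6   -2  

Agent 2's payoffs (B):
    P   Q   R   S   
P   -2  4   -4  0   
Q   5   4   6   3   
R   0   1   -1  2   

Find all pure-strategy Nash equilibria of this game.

(R, S)

Find each player's best response to every opponent strategy; NE are the intersections.
Agent 1's best responses — vs P: Q (payoff 5); vs Q: Q (payoff 4); vs R: R (payoff 6); vs S: R (payoff -2).
Agent 2's best responses — vs P: Q (payoff 4); vs Q: R (payoff 6); vs R: S (payoff 2).
The only mutual best response is (R, S); neither player gains by switching there.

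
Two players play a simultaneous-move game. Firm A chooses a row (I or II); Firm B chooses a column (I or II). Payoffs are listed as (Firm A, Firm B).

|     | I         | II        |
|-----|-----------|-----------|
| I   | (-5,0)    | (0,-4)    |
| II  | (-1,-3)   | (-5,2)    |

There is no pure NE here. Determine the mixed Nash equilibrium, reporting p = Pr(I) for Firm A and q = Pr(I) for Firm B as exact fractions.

Each player's mixing probability is pinned down by making the *other* player indifferent.
Firm B indifferent between I and II: p·0 + (1−p)·(-3) = p·(-4) + (1−p)·2 ⟹ (-3) + 3p = 2 + (-6)p ⟹ p = 5/9.
Firm A indifferent between I and II: q·(-5) + (1−q)·0 = q·(-1) + (1−q)·(-5) ⟹ 0 + (-5)q = (-5) + 4q ⟹ q = 5/9.

p = 5/9, q = 5/9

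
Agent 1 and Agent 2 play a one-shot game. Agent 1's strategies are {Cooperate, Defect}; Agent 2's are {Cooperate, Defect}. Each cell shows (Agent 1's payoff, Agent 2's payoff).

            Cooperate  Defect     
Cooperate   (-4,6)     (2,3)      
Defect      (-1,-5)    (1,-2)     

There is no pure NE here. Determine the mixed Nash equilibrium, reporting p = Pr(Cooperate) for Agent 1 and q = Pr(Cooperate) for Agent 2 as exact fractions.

Each player's mixing probability is pinned down by making the *other* player indifferent.
Agent 2 indifferent between Cooperate and Defect: p·6 + (1−p)·(-5) = p·3 + (1−p)·(-2) ⟹ (-5) + 11p = (-2) + 5p ⟹ p = 1/2.
Agent 1 indifferent between Cooperate and Defect: q·(-4) + (1−q)·2 = q·(-1) + (1−q)·1 ⟹ 2 + (-6)q = 1 + (-2)q ⟹ q = 1/4.

p = 1/2, q = 1/4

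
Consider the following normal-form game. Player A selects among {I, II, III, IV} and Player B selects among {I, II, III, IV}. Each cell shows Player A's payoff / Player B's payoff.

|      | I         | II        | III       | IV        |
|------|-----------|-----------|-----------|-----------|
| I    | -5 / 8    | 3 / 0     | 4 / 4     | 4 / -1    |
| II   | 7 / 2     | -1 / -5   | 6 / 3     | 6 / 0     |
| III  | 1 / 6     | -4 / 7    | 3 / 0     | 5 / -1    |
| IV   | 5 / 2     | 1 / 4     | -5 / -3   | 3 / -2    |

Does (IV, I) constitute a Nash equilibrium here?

Holding Player B at I: Player A gets 5 from IV but could get 7 by switching to II. Player A has a profitable deviation.

No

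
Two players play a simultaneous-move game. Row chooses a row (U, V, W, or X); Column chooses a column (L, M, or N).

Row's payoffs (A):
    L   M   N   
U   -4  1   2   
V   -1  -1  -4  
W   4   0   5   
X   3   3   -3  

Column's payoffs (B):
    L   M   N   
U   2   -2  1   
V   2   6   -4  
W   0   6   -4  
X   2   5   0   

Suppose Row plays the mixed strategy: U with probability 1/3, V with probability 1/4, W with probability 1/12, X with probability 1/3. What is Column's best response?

M

Column's best reply maximizes expected payoff against the mix.
L: (1/3)·2 + (1/4)·2 + (1/12)·0 + (1/3)·2 = 11/6
M: (1/3)·(-2) + (1/4)·6 + (1/12)·6 + (1/3)·5 = 3
N: (1/3)·1 + (1/4)·(-4) + (1/12)·(-4) + (1/3)·0 = -1
Highest expected payoff is 3, from M.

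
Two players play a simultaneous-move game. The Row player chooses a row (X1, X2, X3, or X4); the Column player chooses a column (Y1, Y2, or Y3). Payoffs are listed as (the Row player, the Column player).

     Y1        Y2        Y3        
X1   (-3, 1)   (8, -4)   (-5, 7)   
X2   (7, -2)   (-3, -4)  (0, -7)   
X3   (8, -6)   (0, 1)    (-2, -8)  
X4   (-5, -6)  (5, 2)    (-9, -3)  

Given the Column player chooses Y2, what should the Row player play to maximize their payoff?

With the Column player fixed at Y2, the Row player's payoffs are: X1 → 8, X2 → -3, X3 → 0, X4 → 5.
The maximum is 8, achieved by X1.

X1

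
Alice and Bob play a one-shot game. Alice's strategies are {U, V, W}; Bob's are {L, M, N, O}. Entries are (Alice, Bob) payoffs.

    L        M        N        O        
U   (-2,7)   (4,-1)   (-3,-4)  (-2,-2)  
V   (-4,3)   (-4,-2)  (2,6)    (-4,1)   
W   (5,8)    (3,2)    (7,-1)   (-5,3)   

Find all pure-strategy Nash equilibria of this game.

A profile is a Nash equilibrium when each player is best-responding to the other.
Alice's best responses — vs L: W (payoff 5); vs M: U (payoff 4); vs N: W (payoff 7); vs O: U (payoff -2).
Bob's best responses — vs U: L (payoff 7); vs V: N (payoff 6); vs W: L (payoff 8).
The only mutual best response is (W, L); neither player gains by switching there.

(W, L)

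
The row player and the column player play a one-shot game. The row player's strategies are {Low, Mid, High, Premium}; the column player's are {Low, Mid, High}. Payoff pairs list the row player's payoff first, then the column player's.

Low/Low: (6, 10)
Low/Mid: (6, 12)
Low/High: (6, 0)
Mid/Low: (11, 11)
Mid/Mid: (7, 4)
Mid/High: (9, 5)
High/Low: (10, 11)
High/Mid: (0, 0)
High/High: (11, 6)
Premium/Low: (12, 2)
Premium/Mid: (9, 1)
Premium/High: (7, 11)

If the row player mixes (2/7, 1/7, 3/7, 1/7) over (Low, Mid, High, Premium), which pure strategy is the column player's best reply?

Low

Compute the column player's expected payoff from each pure strategy against the given mix.
Low: (2/7)·10 + (1/7)·11 + (3/7)·11 + (1/7)·2 = 66/7
Mid: (2/7)·12 + (1/7)·4 + (3/7)·0 + (1/7)·1 = 29/7
High: (2/7)·0 + (1/7)·5 + (3/7)·6 + (1/7)·11 = 34/7
Highest expected payoff is 66/7, from Low.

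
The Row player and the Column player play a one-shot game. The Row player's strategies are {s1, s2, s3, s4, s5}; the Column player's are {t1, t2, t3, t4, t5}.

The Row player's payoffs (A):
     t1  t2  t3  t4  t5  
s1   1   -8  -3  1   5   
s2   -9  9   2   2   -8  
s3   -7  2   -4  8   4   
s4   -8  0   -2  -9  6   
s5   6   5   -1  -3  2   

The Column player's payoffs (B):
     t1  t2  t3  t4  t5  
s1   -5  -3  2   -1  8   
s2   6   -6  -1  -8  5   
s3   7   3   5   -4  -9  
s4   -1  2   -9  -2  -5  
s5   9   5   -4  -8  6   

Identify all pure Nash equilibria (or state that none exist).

(s5, t1)

Check mutual best responses: a cell is a NE iff neither player can gain by unilaterally deviating.
The Row player's best responses — vs t1: s5 (payoff 6); vs t2: s2 (payoff 9); vs t3: s2 (payoff 2); vs t4: s3 (payoff 8); vs t5: s4 (payoff 6).
The Column player's best responses — vs s1: t5 (payoff 8); vs s2: t1 (payoff 6); vs s3: t1 (payoff 7); vs s4: t2 (payoff 2); vs s5: t1 (payoff 9).
The only mutual best response is (s5, t1); neither player gains by switching there.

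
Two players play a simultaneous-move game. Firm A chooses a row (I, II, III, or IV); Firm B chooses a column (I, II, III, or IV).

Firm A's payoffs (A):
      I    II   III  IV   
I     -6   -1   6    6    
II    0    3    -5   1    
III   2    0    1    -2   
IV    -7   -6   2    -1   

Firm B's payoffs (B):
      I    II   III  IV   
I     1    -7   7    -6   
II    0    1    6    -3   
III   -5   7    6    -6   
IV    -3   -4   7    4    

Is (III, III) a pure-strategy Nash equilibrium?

Holding Firm B at III: Firm A gets 1 from III but could get 6 by switching to I. Firm A has a profitable deviation.

No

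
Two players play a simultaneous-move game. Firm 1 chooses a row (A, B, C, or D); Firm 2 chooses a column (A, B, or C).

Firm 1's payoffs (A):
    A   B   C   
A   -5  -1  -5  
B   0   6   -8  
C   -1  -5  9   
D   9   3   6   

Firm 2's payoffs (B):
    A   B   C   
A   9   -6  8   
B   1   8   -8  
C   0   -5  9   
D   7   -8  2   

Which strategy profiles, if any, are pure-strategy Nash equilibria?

(B, B), (C, C), and (D, A)

A profile is a Nash equilibrium when each player is best-responding to the other.
Firm 1's best responses — vs A: D (payoff 9); vs B: B (payoff 6); vs C: C (payoff 9).
Firm 2's best responses — vs A: A (payoff 9); vs B: B (payoff 8); vs C: C (payoff 9); vs D: A (payoff 7).
Mutual best responses occur at (B, B), (C, C), and (D, A); at each, neither player gains by switching.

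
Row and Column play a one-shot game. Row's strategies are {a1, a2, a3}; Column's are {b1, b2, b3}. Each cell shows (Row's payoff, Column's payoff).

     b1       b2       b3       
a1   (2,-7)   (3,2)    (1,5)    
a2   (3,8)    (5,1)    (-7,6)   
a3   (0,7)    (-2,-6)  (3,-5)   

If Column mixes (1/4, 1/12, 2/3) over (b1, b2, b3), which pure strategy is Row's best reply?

Compute Row's expected payoff from each pure strategy against the given mix.
a1: (1/4)·2 + (1/12)·3 + (2/3)·1 = 17/12
a2: (1/4)·3 + (1/12)·5 + (2/3)·(-7) = -7/2
a3: (1/4)·0 + (1/12)·(-2) + (2/3)·3 = 11/6
Highest expected payoff is 11/6, from a3.

a3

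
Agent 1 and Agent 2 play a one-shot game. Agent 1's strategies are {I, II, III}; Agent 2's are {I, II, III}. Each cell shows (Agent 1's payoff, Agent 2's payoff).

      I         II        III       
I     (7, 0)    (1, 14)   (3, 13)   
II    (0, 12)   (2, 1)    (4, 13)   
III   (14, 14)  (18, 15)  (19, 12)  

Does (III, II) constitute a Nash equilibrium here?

Yes

Holding Agent 2 at II: Agent 1 gets 18 from III, versus 1 from I, 2 from II. No profitable deviation for Agent 1.
Holding Agent 1 at III: Agent 2 gets 15 from II, versus 14 from I, 12 from III. No profitable deviation for Agent 2 either.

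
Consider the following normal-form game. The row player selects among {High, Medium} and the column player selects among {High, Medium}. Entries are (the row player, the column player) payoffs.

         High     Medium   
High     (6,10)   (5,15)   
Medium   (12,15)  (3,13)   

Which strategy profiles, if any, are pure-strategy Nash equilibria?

(High, Medium) and (Medium, High)

Check mutual best responses: a cell is a NE iff neither player can gain by unilaterally deviating.
The row player's best responses — vs High: Medium (payoff 12); vs Medium: High (payoff 5).
The column player's best responses — vs High: Medium (payoff 15); vs Medium: High (payoff 15).
Mutual best responses occur at (High, Medium) and (Medium, High); at each, neither player gains by switching.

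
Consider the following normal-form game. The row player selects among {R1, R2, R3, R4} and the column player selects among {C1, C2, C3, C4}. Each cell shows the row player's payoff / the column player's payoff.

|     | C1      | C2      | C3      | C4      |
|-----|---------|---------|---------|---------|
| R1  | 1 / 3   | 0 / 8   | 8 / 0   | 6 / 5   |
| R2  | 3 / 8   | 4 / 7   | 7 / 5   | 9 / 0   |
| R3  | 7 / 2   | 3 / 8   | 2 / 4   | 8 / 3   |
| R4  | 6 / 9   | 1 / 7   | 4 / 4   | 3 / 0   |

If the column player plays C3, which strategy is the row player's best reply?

R1

With the column player fixed at C3, the row player's payoffs are: R1 → 8, R2 → 7, R3 → 2, R4 → 4.
The maximum is 8, achieved by R1.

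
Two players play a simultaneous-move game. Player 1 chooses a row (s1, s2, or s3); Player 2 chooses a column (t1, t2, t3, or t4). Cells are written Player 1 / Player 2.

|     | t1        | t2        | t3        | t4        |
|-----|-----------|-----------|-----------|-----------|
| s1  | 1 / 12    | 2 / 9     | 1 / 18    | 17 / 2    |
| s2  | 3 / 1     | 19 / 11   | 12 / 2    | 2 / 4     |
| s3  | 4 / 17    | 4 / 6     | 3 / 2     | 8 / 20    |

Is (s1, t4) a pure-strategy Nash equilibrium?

No

Holding Player 2 at t4: Player 1 gets 17 from s1, versus 2 from s2, 8 from s3. No profitable deviation for Player 1.
Holding Player 1 at s1: Player 2 gets 2 from t4 but could get 18 by switching to t3. Player 2 has a profitable deviation.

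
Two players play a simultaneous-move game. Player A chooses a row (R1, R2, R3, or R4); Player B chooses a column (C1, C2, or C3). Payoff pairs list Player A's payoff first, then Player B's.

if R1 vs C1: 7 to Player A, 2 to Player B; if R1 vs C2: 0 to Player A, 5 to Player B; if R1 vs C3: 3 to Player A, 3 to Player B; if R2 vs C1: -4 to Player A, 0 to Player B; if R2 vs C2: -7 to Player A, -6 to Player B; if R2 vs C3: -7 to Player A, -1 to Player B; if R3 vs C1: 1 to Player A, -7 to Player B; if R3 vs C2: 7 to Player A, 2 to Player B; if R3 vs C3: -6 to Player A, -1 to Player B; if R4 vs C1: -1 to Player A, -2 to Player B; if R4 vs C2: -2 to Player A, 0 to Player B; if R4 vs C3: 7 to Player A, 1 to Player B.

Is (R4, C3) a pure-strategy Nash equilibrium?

Holding Player B at C3: Player A gets 7 from R4, versus 3 from R1, -7 from R2, -6 from R3. No profitable deviation for Player A.
Holding Player A at R4: Player B gets 1 from C3, versus -2 from C1, 0 from C2. No profitable deviation for Player B either.

Yes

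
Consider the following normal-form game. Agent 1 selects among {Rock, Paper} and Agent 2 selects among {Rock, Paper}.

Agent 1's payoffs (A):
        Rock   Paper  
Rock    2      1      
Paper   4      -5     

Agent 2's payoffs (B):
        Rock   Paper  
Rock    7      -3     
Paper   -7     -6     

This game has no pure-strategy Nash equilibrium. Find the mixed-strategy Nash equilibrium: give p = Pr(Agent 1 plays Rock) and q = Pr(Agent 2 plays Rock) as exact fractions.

p = 1/11, q = 3/4

Each player's mixing probability is pinned down by making the *other* player indifferent.
Agent 2 indifferent between Rock and Paper: p·7 + (1−p)·(-7) = p·(-3) + (1−p)·(-6) ⟹ (-7) + 14p = (-6) + 3p ⟹ p = 1/11.
Agent 1 indifferent between Rock and Paper: q·2 + (1−q)·1 = q·4 + (1−q)·(-5) ⟹ 1 + 1q = (-5) + 9q ⟹ q = 3/4.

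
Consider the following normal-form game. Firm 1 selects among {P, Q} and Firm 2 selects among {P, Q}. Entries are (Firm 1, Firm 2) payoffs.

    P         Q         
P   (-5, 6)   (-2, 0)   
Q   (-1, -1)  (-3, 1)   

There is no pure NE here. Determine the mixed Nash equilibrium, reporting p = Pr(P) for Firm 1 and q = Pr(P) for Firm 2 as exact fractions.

p = 1/4, q = 1/5

Each player's mixing probability is pinned down by making the *other* player indifferent.
Firm 2 indifferent between P and Q: p·6 + (1−p)·(-1) = p·0 + (1−p)·1 ⟹ (-1) + 7p = 1 + (-1)p ⟹ p = 1/4.
Firm 1 indifferent between P and Q: q·(-5) + (1−q)·(-2) = q·(-1) + (1−q)·(-3) ⟹ (-2) + (-3)q = (-3) + 2q ⟹ q = 1/5.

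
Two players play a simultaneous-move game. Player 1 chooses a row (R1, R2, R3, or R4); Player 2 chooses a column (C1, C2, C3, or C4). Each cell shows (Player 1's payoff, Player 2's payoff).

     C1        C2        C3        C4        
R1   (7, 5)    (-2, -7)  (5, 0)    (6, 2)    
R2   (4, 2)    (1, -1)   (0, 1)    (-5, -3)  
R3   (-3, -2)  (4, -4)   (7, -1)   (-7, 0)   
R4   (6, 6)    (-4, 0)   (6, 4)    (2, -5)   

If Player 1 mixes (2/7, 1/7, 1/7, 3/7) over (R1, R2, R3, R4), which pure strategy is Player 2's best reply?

Compute Player 2's expected payoff from each pure strategy against the given mix.
C1: (2/7)·5 + (1/7)·2 + (1/7)·(-2) + (3/7)·6 = 4
C2: (2/7)·(-7) + (1/7)·(-1) + (1/7)·(-4) + (3/7)·0 = -19/7
C3: (2/7)·0 + (1/7)·1 + (1/7)·(-1) + (3/7)·4 = 12/7
C4: (2/7)·2 + (1/7)·(-3) + (1/7)·0 + (3/7)·(-5) = -2
Highest expected payoff is 4, from C1.

C1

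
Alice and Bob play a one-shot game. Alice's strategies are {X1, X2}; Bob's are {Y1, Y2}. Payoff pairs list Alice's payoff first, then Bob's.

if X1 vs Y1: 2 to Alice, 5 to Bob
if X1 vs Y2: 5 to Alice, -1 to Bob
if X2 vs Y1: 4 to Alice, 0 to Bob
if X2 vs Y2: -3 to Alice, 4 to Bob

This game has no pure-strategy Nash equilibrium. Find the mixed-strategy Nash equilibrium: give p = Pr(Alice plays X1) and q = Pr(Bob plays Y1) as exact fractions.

In a mixed NE each player is indifferent between their pure strategies, so the opponent's mix sets the indifference.
Bob indifferent between Y1 and Y2: p·5 + (1−p)·0 = p·(-1) + (1−p)·4 ⟹ 0 + 5p = 4 + (-5)p ⟹ p = 2/5.
Alice indifferent between X1 and X2: q·2 + (1−q)·5 = q·4 + (1−q)·(-3) ⟹ 5 + (-3)q = (-3) + 7q ⟹ q = 4/5.

p = 2/5, q = 4/5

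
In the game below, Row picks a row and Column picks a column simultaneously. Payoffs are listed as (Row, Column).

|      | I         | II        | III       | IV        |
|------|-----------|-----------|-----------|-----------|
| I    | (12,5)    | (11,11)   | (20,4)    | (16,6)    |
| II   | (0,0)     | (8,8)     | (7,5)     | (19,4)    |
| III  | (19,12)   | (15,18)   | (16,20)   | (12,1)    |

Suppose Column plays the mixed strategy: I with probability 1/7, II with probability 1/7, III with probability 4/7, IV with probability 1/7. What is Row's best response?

I

Compute Row's expected payoff from each pure strategy against the given mix.
I: (1/7)·12 + (1/7)·11 + (4/7)·20 + (1/7)·16 = 17
II: (1/7)·0 + (1/7)·8 + (4/7)·7 + (1/7)·19 = 55/7
III: (1/7)·19 + (1/7)·15 + (4/7)·16 + (1/7)·12 = 110/7
Highest expected payoff is 17, from I.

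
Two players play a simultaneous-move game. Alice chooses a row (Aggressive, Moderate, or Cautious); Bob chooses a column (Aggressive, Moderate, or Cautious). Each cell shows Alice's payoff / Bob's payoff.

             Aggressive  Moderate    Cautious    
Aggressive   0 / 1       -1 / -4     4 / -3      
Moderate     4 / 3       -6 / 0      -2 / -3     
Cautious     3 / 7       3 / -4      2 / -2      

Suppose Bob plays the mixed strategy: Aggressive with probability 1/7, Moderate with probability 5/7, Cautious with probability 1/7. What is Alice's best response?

Cautious

Alice's best reply maximizes expected payoff against the mix.
Aggressive: (1/7)·0 + (5/7)·(-1) + (1/7)·4 = -1/7
Moderate: (1/7)·4 + (5/7)·(-6) + (1/7)·(-2) = -4
Cautious: (1/7)·3 + (5/7)·3 + (1/7)·2 = 20/7
Highest expected payoff is 20/7, from Cautious.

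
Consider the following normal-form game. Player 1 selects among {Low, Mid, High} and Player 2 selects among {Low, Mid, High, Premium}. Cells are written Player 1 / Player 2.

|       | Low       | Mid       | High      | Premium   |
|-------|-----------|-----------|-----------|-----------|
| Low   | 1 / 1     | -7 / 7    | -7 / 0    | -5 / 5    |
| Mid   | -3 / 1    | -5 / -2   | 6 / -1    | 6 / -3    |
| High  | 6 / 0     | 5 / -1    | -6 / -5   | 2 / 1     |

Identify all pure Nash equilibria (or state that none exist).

None

Find each player's best response to every opponent strategy; NE are the intersections.
Player 1's best responses — vs Low: High (payoff 6); vs Mid: High (payoff 5); vs High: Mid (payoff 6); vs Premium: Mid (payoff 6).
Player 2's best responses — vs Low: Mid (payoff 7); vs Mid: Low (payoff 1); vs High: Premium (payoff 1).
No cell has both players best-responding. For instance, Player 1's best reply to Premium is Mid, but against Mid Player 2 prefers Low over Premium.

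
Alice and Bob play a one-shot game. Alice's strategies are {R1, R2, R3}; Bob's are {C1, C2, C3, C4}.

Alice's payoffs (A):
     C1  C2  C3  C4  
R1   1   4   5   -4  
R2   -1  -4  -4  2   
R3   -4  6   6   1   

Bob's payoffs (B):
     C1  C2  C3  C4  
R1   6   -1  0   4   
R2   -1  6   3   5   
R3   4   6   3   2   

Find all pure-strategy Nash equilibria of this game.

(R1, C1) and (R3, C2)

Check mutual best responses: a cell is a NE iff neither player can gain by unilaterally deviating.
Alice's best responses — vs C1: R1 (payoff 1); vs C2: R3 (payoff 6); vs C3: R3 (payoff 6); vs C4: R2 (payoff 2).
Bob's best responses — vs R1: C1 (payoff 6); vs R2: C2 (payoff 6); vs R3: C2 (payoff 6).
Mutual best responses occur at (R1, C1) and (R3, C2); at each, neither player gains by switching.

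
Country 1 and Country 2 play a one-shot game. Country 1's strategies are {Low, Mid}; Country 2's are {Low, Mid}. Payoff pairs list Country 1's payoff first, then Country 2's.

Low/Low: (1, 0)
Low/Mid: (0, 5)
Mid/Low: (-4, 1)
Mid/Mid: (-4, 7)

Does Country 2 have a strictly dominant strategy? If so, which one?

Mid

A strategy is strictly dominant if it gives Country 2 a strictly higher payoff than every other strategy, against every choice by the opponent.
Mid strictly dominates: vs Low: 5 > 0; vs Mid: 7 > 1.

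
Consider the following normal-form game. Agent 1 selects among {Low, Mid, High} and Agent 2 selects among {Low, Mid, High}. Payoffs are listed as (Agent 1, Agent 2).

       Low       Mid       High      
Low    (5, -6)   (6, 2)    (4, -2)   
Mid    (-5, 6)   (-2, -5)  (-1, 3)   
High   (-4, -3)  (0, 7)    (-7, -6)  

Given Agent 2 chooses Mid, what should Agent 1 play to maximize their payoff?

With Agent 2 fixed at Mid, Agent 1's payoffs are: Low → 6, Mid → -2, High → 0.
The maximum is 6, achieved by Low.

Low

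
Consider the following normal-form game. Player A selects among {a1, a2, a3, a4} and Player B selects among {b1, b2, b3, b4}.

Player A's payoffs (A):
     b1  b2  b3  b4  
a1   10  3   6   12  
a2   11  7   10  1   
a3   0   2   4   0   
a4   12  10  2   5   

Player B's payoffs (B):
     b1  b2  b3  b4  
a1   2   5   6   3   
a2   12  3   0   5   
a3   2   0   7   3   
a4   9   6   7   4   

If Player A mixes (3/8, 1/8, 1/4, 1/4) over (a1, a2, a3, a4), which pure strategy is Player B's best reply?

Player B's best reply maximizes expected payoff against the mix.
b1: (3/8)·2 + (1/8)·12 + (1/4)·2 + (1/4)·9 = 5
b2: (3/8)·5 + (1/8)·3 + (1/4)·0 + (1/4)·6 = 15/4
b3: (3/8)·6 + (1/8)·0 + (1/4)·7 + (1/4)·7 = 23/4
b4: (3/8)·3 + (1/8)·5 + (1/4)·3 + (1/4)·4 = 7/2
Highest expected payoff is 23/4, from b3.

b3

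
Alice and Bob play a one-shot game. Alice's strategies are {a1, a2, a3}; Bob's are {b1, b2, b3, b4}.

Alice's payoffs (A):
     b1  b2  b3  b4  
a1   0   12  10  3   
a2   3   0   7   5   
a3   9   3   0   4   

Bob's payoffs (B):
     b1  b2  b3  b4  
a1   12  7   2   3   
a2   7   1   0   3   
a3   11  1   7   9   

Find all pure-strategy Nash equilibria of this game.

(a3, b1)

A profile is a Nash equilibrium when each player is best-responding to the other.
Alice's best responses — vs b1: a3 (payoff 9); vs b2: a1 (payoff 12); vs b3: a1 (payoff 10); vs b4: a2 (payoff 5).
Bob's best responses — vs a1: b1 (payoff 12); vs a2: b1 (payoff 7); vs a3: b1 (payoff 11).
The only mutual best response is (a3, b1); neither player gains by switching there.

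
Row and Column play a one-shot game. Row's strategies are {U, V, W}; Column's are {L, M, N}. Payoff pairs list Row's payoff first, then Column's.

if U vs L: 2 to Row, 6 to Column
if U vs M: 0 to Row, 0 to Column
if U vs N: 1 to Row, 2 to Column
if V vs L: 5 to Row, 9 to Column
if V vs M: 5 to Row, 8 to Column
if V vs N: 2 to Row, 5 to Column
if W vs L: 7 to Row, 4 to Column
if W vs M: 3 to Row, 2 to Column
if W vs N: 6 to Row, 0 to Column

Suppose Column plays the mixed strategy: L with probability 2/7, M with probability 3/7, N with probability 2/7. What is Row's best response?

Row's best reply maximizes expected payoff against the mix.
U: (2/7)·2 + (3/7)·0 + (2/7)·1 = 6/7
V: (2/7)·5 + (3/7)·5 + (2/7)·2 = 29/7
W: (2/7)·7 + (3/7)·3 + (2/7)·6 = 5
Highest expected payoff is 5, from W.

W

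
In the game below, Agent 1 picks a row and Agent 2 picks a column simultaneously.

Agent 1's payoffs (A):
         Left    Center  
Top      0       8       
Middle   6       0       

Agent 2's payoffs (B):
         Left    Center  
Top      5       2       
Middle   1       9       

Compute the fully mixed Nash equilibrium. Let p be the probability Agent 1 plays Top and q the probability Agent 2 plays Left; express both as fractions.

p = 8/11, q = 4/7

In a mixed NE each player is indifferent between their pure strategies, so the opponent's mix sets the indifference.
Agent 2 indifferent between Left and Center: p·5 + (1−p)·1 = p·2 + (1−p)·9 ⟹ 1 + 4p = 9 + (-7)p ⟹ p = 8/11.
Agent 1 indifferent between Top and Middle: q·0 + (1−q)·8 = q·6 + (1−q)·0 ⟹ 8 + (-8)q = 0 + 6q ⟹ q = 4/7.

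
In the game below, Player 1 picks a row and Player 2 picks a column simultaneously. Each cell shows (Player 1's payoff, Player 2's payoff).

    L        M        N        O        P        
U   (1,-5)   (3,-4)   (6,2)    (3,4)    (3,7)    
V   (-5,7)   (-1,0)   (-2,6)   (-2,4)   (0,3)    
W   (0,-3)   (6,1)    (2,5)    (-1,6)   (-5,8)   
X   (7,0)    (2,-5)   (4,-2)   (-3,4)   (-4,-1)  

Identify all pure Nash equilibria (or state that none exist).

(U, P)

Find each player's best response to every opponent strategy; NE are the intersections.
Player 1's best responses — vs L: X (payoff 7); vs M: W (payoff 6); vs N: U (payoff 6); vs O: U (payoff 3); vs P: U (payoff 3).
Player 2's best responses — vs U: P (payoff 7); vs V: L (payoff 7); vs W: P (payoff 8); vs X: O (payoff 4).
The only mutual best response is (U, P); neither player gains by switching there.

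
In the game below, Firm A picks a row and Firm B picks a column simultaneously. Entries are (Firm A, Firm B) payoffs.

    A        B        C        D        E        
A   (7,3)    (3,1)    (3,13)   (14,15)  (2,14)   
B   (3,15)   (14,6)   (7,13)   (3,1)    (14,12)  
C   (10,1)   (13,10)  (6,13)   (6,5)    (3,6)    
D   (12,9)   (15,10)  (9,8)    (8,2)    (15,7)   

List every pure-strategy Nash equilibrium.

Find each player's best response to every opponent strategy; NE are the intersections.
Firm A's best responses — vs A: D (payoff 12); vs B: D (payoff 15); vs C: D (payoff 9); vs D: A (payoff 14); vs E: D (payoff 15).
Firm B's best responses — vs A: D (payoff 15); vs B: A (payoff 15); vs C: C (payoff 13); vs D: B (payoff 10).
Mutual best responses occur at (A, D) and (D, B); at each, neither player gains by switching.

(A, D) and (D, B)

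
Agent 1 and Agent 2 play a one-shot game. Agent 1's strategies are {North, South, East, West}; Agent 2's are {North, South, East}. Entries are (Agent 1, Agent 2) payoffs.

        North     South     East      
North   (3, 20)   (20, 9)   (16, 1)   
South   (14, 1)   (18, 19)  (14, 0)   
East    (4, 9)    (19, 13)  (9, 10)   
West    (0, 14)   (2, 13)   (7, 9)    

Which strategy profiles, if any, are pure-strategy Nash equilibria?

A profile is a Nash equilibrium when each player is best-responding to the other.
Agent 1's best responses — vs North: South (payoff 14); vs South: North (payoff 20); vs East: North (payoff 16).
Agent 2's best responses — vs North: North (payoff 20); vs South: South (payoff 19); vs East: South (payoff 13); vs West: North (payoff 14).
No cell has both players best-responding. For instance, Agent 1's best reply to East is North, but against North Agent 2 prefers North over East.

No pure-strategy Nash equilibrium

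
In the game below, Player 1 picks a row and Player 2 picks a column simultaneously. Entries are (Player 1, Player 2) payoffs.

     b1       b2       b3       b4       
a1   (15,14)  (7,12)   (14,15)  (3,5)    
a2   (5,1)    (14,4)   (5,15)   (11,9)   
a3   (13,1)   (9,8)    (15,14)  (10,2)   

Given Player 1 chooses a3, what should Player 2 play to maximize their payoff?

b3

With Player 1 fixed at a3, Player 2's payoffs are: b1 → 1, b2 → 8, b3 → 14, b4 → 2.
The maximum is 14, achieved by b3.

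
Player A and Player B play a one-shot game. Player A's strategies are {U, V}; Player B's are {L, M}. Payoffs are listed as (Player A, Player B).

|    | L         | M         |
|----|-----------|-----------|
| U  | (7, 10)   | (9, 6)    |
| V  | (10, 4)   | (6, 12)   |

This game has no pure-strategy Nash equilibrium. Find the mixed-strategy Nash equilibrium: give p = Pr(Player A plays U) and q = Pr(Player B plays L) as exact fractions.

p = 2/3, q = 1/2

In a mixed NE each player is indifferent between their pure strategies, so the opponent's mix sets the indifference.
Player B indifferent between L and M: p·10 + (1−p)·4 = p·6 + (1−p)·12 ⟹ 4 + 6p = 12 + (-6)p ⟹ p = 2/3.
Player A indifferent between U and V: q·7 + (1−q)·9 = q·10 + (1−q)·6 ⟹ 9 + (-2)q = 6 + 4q ⟹ q = 1/2.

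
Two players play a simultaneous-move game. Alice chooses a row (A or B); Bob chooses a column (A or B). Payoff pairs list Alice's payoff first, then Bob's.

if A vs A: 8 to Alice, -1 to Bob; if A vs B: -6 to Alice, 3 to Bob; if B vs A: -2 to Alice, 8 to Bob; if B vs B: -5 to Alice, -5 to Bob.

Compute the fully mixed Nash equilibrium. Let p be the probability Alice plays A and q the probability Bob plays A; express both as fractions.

p = 13/17, q = 1/11

In a mixed NE each player is indifferent between their pure strategies, so the opponent's mix sets the indifference.
Bob indifferent between A and B: p·(-1) + (1−p)·8 = p·3 + (1−p)·(-5) ⟹ 8 + (-9)p = (-5) + 8p ⟹ p = 13/17.
Alice indifferent between A and B: q·8 + (1−q)·(-6) = q·(-2) + (1−q)·(-5) ⟹ (-6) + 14q = (-5) + 3q ⟹ q = 1/11.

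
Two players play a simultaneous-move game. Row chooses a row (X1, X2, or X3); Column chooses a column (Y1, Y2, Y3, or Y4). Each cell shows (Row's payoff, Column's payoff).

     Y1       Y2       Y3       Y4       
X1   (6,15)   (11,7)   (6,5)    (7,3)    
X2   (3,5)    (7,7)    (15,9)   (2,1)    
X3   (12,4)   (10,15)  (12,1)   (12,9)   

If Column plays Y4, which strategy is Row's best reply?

With Column fixed at Y4, Row's payoffs are: X1 → 7, X2 → 2, X3 → 12.
The maximum is 12, achieved by X3.

X3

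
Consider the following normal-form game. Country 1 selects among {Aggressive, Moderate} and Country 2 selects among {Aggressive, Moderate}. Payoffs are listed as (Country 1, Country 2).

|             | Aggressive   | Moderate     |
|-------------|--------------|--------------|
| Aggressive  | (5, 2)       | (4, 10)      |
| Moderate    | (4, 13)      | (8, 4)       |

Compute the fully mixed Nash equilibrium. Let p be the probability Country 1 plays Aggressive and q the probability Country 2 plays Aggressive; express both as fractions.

Each player's mixing probability is pinned down by making the *other* player indifferent.
Country 2 indifferent between Aggressive and Moderate: p·2 + (1−p)·13 = p·10 + (1−p)·4 ⟹ 13 + (-11)p = 4 + 6p ⟹ p = 9/17.
Country 1 indifferent between Aggressive and Moderate: q·5 + (1−q)·4 = q·4 + (1−q)·8 ⟹ 4 + 1q = 8 + (-4)q ⟹ q = 4/5.

p = 9/17, q = 4/5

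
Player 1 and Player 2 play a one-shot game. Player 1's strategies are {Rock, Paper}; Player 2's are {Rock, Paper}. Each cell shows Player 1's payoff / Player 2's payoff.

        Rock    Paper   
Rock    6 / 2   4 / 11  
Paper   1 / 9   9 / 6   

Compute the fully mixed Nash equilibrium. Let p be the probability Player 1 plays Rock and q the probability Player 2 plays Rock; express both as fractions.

p = 1/4, q = 1/2

In a mixed NE each player is indifferent between their pure strategies, so the opponent's mix sets the indifference.
Player 2 indifferent between Rock and Paper: p·2 + (1−p)·9 = p·11 + (1−p)·6 ⟹ 9 + (-7)p = 6 + 5p ⟹ p = 1/4.
Player 1 indifferent between Rock and Paper: q·6 + (1−q)·4 = q·1 + (1−q)·9 ⟹ 4 + 2q = 9 + (-8)q ⟹ q = 1/2.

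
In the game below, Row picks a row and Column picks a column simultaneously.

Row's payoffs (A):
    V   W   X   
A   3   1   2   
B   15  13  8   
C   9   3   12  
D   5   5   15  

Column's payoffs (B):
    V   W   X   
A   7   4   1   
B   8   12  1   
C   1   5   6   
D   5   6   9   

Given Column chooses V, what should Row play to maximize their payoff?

B

With Column fixed at V, Row's payoffs are: A → 3, B → 15, C → 9, D → 5.
The maximum is 15, achieved by B.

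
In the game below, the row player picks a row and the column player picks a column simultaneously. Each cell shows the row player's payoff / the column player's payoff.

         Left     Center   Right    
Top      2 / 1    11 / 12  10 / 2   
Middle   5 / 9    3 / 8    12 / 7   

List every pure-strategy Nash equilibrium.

Find each player's best response to every opponent strategy; NE are the intersections.
The row player's best responses — vs Left: Middle (payoff 5); vs Center: Top (payoff 11); vs Right: Middle (payoff 12).
The column player's best responses — vs Top: Center (payoff 12); vs Middle: Left (payoff 9).
Mutual best responses occur at (Top, Center) and (Middle, Left); at each, neither player gains by switching.

(Top, Center) and (Middle, Left)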